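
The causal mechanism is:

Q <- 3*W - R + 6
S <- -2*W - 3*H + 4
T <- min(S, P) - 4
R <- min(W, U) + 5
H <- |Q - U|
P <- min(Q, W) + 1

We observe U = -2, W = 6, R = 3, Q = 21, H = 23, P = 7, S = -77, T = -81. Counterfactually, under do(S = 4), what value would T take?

0

do(S=4) replaces the equation S <- -2*W - 3*H + 4 with the constant S = 4.
R = min(W, U) + 5  [with W=6, U=-2]  = 3
Q = 3*W - R + 6  [with W=6, R=3]  = 21
P = min(Q, W) + 1  [with Q=21, W=6]  = 7
T = min(S, P) - 4  [with S=4, P=7]  = 0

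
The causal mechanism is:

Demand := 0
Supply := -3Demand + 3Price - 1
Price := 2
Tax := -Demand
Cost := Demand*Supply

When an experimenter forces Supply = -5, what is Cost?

The intervention breaks the incoming arrows to Supply: Supply := -3Demand + 3Price - 1 no longer applies, and Supply = -5.
Cost = Demand*Supply  [with Demand=0, Supply=-5]  = 0

0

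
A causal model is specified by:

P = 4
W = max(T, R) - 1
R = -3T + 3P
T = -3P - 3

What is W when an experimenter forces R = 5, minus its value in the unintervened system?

-52

The intervention breaks the incoming arrows to R: R = -3T + 3P no longer applies, and R = 5.
T = -3P - 3  [with P=4]  = -15
W = max(T, R) - 1  [with T=-15, R=5]  = 4
Without intervention: T = -3P - 3  [with P=4]  = -15; R = -3T + 3P  [with T=-15, P=4]  = 57; W = max(T, R) - 1  [with T=-15, R=57]  = 56.
Change = 4 − 56 = -52.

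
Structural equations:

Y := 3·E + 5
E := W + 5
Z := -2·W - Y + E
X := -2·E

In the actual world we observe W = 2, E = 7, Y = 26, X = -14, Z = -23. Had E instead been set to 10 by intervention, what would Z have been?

-29

do(E=10) replaces the equation E := W + 5 with the constant E = 10.
Y = 3·E + 5  [with E=10]  = 35
Z = -2·W - Y + E  [with W=2, Y=35, E=10]  = -29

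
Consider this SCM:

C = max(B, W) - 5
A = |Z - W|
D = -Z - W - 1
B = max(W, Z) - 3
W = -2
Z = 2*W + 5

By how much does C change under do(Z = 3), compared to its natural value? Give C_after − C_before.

Under do(Z=3), the mechanism Z = 2*W + 5 is discarded; Z is fixed at 3.
B = max(W, Z) - 3  [with W=-2, Z=3]  = 0
C = max(B, W) - 5  [with B=0, W=-2]  = -5
Without intervention: Z = 2*W + 5  [with W=-2]  = 1; B = max(W, Z) - 3  [with W=-2, Z=1]  = -2; C = max(B, W) - 5  [with B=-2, W=-2]  = -7.
Change = -5 − (-7) = 2.

2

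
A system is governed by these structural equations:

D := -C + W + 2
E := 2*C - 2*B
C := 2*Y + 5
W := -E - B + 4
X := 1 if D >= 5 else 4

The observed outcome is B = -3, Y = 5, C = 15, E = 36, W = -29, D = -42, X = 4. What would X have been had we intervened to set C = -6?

The intervention breaks the incoming arrows to C: C := 2*Y + 5 no longer applies, and C = -6.
E = 2*C - 2*B  [with C=-6, B=-3]  = -6
W = -E - B + 4  [with E=-6, B=-3]  = 13
D = -C + W + 2  [with C=-6, W=13]  = 21
X = 1 if D >= 5 else 4  [with D=21]  = 1

1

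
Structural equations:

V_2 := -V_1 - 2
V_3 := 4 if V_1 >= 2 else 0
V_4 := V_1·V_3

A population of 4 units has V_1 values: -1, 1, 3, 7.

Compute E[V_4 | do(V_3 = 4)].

10

The intervention sets V_3=4 in all 4 units regardless of V_1. Recomputing V_4 per unit gives -4, 4, 12, 28; average 10.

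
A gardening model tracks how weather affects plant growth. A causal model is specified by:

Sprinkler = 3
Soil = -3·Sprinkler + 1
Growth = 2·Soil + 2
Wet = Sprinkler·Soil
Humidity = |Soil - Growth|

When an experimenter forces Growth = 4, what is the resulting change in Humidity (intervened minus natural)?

Intervening sets Growth = 4 and removes its equation (Growth = 2·Soil + 2).
Soil = -3·Sprinkler + 1  [with Sprinkler=3]  = -8
Humidity = |Soil - Growth|  [with Soil=-8, Growth=4]  = 12
Without intervention: Soil = -3·Sprinkler + 1  [with Sprinkler=3]  = -8; Growth = 2·Soil + 2  [with Soil=-8]  = -14; Humidity = |Soil - Growth|  [with Soil=-8, Growth=-14]  = 6.
Change = 12 − 6 = 6.

6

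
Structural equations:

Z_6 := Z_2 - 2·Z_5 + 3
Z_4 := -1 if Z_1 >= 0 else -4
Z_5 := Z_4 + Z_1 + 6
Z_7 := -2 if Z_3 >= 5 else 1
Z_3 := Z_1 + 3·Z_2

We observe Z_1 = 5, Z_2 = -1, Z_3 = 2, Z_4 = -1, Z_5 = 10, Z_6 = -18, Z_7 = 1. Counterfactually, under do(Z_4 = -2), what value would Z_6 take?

-16

Under do(Z_4=-2), the mechanism Z_4 := -1 if Z_1 >= 0 else -4 is discarded; Z_4 is fixed at -2.
Z_5 = Z_4 + Z_1 + 6  [with Z_4=-2, Z_1=5]  = 9
Z_6 = Z_2 - 2·Z_5 + 3  [with Z_2=-1, Z_5=9]  = -16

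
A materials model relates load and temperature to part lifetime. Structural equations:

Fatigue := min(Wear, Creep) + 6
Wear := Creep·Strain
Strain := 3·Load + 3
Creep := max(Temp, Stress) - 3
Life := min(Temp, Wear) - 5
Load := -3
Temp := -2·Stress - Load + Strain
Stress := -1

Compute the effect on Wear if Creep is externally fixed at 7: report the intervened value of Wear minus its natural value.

-66

The intervention breaks the incoming arrows to Creep: Creep := max(Temp, Stress) - 3 no longer applies, and Creep = 7.
Strain = 3·Load + 3  [with Load=-3]  = -6
Wear = Creep·Strain  [with Creep=7, Strain=-6]  = -42
Without intervention: Strain = 3·Load + 3  [with Load=-3]  = -6; Temp = -2·Stress - Load + Strain  [with Stress=-1, Load=-3, Strain=-6]  = -1; Creep = max(Temp, Stress) - 3  [with Temp=-1, Stress=-1]  = -4; Wear = Creep·Strain  [with Creep=-4, Strain=-6]  = 24.
Change = -42 − 24 = -66.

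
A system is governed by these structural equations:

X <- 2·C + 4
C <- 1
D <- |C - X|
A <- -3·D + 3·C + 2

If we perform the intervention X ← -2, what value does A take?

Under do(X=-2), the mechanism X <- 2·C + 4 is discarded; X is fixed at -2.
D = |C - X|  [with C=1, X=-2]  = 3
A = -3·D + 3·C + 2  [with D=3, C=1]  = -4

-4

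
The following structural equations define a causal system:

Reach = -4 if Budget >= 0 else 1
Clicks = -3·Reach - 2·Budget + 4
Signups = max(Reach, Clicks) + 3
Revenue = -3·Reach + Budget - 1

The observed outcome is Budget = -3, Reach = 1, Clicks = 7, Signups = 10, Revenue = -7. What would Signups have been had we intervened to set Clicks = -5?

The intervention breaks the incoming arrows to Clicks: Clicks = -3·Reach - 2·Budget + 4 no longer applies, and Clicks = -5.
Reach = -4 if Budget >= 0 else 1  [with Budget=-3]  = 1
Signups = max(Reach, Clicks) + 3  [with Reach=1, Clicks=-5]  = 4

4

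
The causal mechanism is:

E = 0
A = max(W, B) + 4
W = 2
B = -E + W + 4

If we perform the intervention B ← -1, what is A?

6

The intervention breaks the incoming arrows to B: B = -E + W + 4 no longer applies, and B = -1.
A = max(W, B) + 4  [with W=2, B=-1]  = 6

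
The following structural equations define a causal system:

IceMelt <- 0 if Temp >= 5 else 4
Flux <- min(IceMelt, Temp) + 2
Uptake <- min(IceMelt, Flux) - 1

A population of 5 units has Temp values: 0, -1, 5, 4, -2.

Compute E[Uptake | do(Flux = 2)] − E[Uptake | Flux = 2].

The intervention sets Flux=2 in all 5 units regardless of Temp. Recomputing Uptake per unit gives 1, 1, -1, 1, 1; average 0.6.
Observing Flux=2 restricts to units where Flux's equation naturally yields 2: Temp ∈ {0, 5}. In that subpopulation Uptake = 1, -1, mean 0.
Difference = 0.6 − 0 = 0.6.

0.6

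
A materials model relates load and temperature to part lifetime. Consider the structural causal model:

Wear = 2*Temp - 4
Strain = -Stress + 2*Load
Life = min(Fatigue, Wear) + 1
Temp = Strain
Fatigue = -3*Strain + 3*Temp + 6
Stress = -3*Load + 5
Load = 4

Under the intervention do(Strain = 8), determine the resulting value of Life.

7

The intervention breaks the incoming arrows to Strain: Strain = -Stress + 2*Load no longer applies, and Strain = 8.
Temp = Strain  [with Strain=8]  = 8
Wear = 2*Temp - 4  [with Temp=8]  = 12
Fatigue = -3*Strain + 3*Temp + 6  [with Strain=8, Temp=8]  = 6
Life = min(Fatigue, Wear) + 1  [with Fatigue=6, Wear=12]  = 7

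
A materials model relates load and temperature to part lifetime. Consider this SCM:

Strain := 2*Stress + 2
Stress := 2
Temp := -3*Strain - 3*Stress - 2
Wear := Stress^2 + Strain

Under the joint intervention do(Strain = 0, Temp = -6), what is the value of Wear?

Setting Strain = 0, Temp = -6 by intervention discards those variables' equations.
Wear = Stress^2 + Strain  [with Stress=2, Strain=0]  = 4

4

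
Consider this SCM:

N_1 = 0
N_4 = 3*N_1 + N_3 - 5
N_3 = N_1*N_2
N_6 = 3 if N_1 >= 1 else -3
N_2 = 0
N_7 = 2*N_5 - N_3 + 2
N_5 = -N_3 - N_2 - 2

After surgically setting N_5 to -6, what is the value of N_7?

Under do(N_5=-6), the mechanism N_5 = -N_3 - N_2 - 2 is discarded; N_5 is fixed at -6.
N_3 = N_1*N_2  [with N_1=0, N_2=0]  = 0
N_7 = 2*N_5 - N_3 + 2  [with N_5=-6, N_3=0]  = -10

-10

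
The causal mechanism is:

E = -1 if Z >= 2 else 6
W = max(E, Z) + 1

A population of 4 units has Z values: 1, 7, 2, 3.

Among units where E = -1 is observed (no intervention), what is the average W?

5

Observing E=-1 restricts to units where E's equation naturally yields -1: Z ∈ {7, 2, 3}. In that subpopulation W = 8, 3, 4, mean 5.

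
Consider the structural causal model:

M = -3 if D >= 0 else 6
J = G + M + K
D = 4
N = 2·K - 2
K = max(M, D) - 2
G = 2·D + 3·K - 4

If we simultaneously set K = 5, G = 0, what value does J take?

Setting K = 5, G = 0 by intervention discards those variables' equations.
M = -3 if D >= 0 else 6  [with D=4]  = -3
J = G + M + K  [with G=0, M=-3, K=5]  = 2

2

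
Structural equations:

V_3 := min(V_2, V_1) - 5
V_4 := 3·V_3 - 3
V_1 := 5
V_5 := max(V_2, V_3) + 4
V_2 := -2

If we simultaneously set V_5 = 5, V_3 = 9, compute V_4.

Under do(V_5 = 5, V_3 = 9), each intervened variable's structural equation is replaced by its fixed value.
V_4 = 3·V_3 - 3  [with V_3=9]  = 24

24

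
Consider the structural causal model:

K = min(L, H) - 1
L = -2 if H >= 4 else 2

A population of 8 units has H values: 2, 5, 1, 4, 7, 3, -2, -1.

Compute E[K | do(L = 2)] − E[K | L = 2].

do(L=2) breaks L's dependence on H. With L=2 fixed, K across the units is 1, 1, 0, 1, 1, 1, -3, -2, mean 0.
Observing L=2 restricts to units where L's equation naturally yields 2: H ∈ {2, 1, 3, -2, -1}. In that subpopulation K = 1, 0, 1, -3, -2, mean -0.6.
Difference = 0 − (-0.6) = 0.6.

0.6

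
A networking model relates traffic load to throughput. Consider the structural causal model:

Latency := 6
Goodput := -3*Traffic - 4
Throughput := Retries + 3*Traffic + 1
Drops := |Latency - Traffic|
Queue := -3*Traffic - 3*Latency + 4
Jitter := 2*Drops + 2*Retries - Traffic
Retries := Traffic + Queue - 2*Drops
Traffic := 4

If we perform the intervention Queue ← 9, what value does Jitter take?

The intervention breaks the incoming arrows to Queue: Queue := -3*Traffic - 3*Latency + 4 no longer applies, and Queue = 9.
Drops = |Latency - Traffic|  [with Latency=6, Traffic=4]  = 2
Retries = Traffic + Queue - 2*Drops  [with Traffic=4, Queue=9, Drops=2]  = 9
Jitter = 2*Drops + 2*Retries - Traffic  [with Drops=2, Retries=9, Traffic=4]  = 18

18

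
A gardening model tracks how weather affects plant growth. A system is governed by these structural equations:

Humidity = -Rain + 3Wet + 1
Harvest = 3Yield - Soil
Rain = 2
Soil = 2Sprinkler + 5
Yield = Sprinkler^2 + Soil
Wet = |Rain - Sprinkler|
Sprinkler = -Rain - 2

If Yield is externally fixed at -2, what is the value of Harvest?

Intervening sets Yield = -2 and removes its equation (Yield = Sprinkler^2 + Soil).
Sprinkler = -Rain - 2  [with Rain=2]  = -4
Soil = 2Sprinkler + 5  [with Sprinkler=-4]  = -3
Harvest = 3Yield - Soil  [with Yield=-2, Soil=-3]  = -3

-3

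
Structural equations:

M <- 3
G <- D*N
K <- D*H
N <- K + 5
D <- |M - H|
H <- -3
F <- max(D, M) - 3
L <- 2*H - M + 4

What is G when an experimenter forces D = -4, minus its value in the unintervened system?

10

The intervention breaks the incoming arrows to D: D <- |M - H| no longer applies, and D = -4.
K = D*H  [with D=-4, H=-3]  = 12
N = K + 5  [with K=12]  = 17
G = D*N  [with D=-4, N=17]  = -68
Without intervention: D = |M - H|  [with M=3, H=-3]  = 6; K = D*H  [with D=6, H=-3]  = -18; N = K + 5  [with K=-18]  = -13; G = D*N  [with D=6, N=-13]  = -78.
Change = -68 − (-78) = 10.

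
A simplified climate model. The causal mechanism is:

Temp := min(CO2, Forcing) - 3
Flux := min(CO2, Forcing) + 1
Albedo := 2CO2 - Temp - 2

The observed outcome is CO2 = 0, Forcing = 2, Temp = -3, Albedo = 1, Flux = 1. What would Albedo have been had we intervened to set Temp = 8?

-10

The intervention breaks the incoming arrows to Temp: Temp := min(CO2, Forcing) - 3 no longer applies, and Temp = 8.
Albedo = 2CO2 - Temp - 2  [with CO2=0, Temp=8]  = -10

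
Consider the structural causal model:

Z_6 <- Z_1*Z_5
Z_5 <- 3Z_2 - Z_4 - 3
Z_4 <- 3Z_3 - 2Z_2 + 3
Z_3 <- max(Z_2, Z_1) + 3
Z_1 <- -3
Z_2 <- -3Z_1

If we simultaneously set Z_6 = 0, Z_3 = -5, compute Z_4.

Under do(Z_6 = 0, Z_3 = -5), each intervened variable's structural equation is replaced by its fixed value.
Z_2 = -3Z_1  [with Z_1=-3]  = 9
Z_4 = 3Z_3 - 2Z_2 + 3  [with Z_3=-5, Z_2=9]  = -30

-30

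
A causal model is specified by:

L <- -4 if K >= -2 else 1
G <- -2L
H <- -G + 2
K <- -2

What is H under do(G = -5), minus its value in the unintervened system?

13

The intervention breaks the incoming arrows to G: G <- -2L no longer applies, and G = -5.
H = -G + 2  [with G=-5]  = 7
Without intervention: L = -4 if K >= -2 else 1  [with K=-2]  = -4; G = -2L  [with L=-4]  = 8; H = -G + 2  [with G=8]  = -6.
Change = 7 − (-6) = 13.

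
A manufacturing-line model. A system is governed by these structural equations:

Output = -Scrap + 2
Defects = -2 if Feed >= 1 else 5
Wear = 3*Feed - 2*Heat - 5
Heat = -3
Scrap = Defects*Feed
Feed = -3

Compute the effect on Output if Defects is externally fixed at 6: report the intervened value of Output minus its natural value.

3

Under do(Defects=6), the mechanism Defects = -2 if Feed >= 1 else 5 is discarded; Defects is fixed at 6.
Scrap = Defects*Feed  [with Defects=6, Feed=-3]  = -18
Output = -Scrap + 2  [with Scrap=-18]  = 20
Without intervention: Defects = -2 if Feed >= 1 else 5  [with Feed=-3]  = 5; Scrap = Defects*Feed  [with Defects=5, Feed=-3]  = -15; Output = -Scrap + 2  [with Scrap=-15]  = 17.
Change = 20 − 17 = 3.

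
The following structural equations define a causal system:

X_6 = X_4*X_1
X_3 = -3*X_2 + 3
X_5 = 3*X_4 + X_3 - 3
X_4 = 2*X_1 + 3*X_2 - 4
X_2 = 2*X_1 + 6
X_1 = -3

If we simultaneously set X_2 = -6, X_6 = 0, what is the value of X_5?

-66

Setting X_2 = -6, X_6 = 0 by intervention discards those variables' equations.
X_3 = -3*X_2 + 3  [with X_2=-6]  = 21
X_4 = 2*X_1 + 3*X_2 - 4  [with X_1=-3, X_2=-6]  = -28
X_5 = 3*X_4 + X_3 - 3  [with X_4=-28, X_3=21]  = -66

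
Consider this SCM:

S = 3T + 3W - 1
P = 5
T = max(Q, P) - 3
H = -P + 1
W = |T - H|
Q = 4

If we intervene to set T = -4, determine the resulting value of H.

-4

The intervention breaks the incoming arrows to T: T = max(Q, P) - 3 no longer applies, and T = -4.
H is not downstream of the intervention, so its value is determined by the original equations.
H = -P + 1  [with P=5]  = -4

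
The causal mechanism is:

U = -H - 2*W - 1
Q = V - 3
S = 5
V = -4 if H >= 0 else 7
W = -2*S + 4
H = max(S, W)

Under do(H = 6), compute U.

The intervention breaks the incoming arrows to H: H = max(S, W) no longer applies, and H = 6.
W = -2*S + 4  [with S=5]  = -6
U = -H - 2*W - 1  [with H=6, W=-6]  = 5

5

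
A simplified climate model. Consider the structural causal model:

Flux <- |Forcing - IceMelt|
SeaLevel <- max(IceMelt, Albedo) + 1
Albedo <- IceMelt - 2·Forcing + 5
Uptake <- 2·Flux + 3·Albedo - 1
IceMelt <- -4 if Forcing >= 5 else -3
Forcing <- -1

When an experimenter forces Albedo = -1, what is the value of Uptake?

The intervention breaks the incoming arrows to Albedo: Albedo <- IceMelt - 2·Forcing + 5 no longer applies, and Albedo = -1.
IceMelt = -4 if Forcing >= 5 else -3  [with Forcing=-1]  = -3
Flux = |Forcing - IceMelt|  [with Forcing=-1, IceMelt=-3]  = 2
Uptake = 2·Flux + 3·Albedo - 1  [with Flux=2, Albedo=-1]  = 0

0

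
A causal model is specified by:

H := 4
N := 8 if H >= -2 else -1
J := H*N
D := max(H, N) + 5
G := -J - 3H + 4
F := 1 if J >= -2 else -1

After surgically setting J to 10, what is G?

-18

do(J=10) replaces the equation J := H*N with the constant J = 10.
G = -J - 3H + 4  [with J=10, H=4]  = -18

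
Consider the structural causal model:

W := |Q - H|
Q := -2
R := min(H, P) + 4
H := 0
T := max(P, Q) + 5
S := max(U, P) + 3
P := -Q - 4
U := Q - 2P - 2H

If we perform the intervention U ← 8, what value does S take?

The intervention breaks the incoming arrows to U: U := Q - 2P - 2H no longer applies, and U = 8.
P = -Q - 4  [with Q=-2]  = -2
S = max(U, P) + 3  [with U=8, P=-2]  = 11

11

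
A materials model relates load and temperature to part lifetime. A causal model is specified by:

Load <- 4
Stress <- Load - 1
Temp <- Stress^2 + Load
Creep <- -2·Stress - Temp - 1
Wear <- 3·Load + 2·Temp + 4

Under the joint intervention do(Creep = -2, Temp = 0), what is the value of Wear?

The joint intervention fixes Creep = -2, Temp = 0, removing each variable's own equation.
Wear = 3·Load + 2·Temp + 4  [with Load=4, Temp=0]  = 16

16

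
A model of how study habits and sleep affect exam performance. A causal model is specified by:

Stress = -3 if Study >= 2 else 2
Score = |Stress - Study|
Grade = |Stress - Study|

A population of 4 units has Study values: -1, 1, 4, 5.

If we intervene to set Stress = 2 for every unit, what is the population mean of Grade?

Every unit gets Stress=2 under the intervention. Grade values become 3, 1, 2, 3; E[Grade|do(Stress=2)] = 2.25.

2.25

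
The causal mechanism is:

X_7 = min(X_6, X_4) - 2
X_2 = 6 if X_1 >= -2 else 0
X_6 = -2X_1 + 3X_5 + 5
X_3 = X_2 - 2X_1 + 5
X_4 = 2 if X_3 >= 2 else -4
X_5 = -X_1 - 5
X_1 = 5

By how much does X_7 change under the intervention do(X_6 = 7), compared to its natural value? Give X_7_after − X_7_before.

Intervening sets X_6 = 7 and removes its equation (X_6 = -2X_1 + 3X_5 + 5).
X_2 = 6 if X_1 >= -2 else 0  [with X_1=5]  = 6
X_3 = X_2 - 2X_1 + 5  [with X_2=6, X_1=5]  = 1
X_4 = 2 if X_3 >= 2 else -4  [with X_3=1]  = -4
X_7 = min(X_6, X_4) - 2  [with X_6=7, X_4=-4]  = -6
Without intervention: X_2 = 6 if X_1 >= -2 else 0  [with X_1=5]  = 6; X_3 = X_2 - 2X_1 + 5  [with X_2=6, X_1=5]  = 1; X_4 = 2 if X_3 >= 2 else -4  [with X_3=1]  = -4; X_5 = -X_1 - 5  [with X_1=5]  = -10; X_6 = -2X_1 + 3X_5 + 5  [with X_1=5, X_5=-10]  = -35; X_7 = min(X_6, X_4) - 2  [with X_6=-35, X_4=-4]  = -37.
Change = -6 − (-37) = 31.

31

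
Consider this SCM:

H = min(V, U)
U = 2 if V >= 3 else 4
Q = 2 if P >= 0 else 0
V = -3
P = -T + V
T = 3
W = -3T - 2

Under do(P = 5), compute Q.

Intervening sets P = 5 and removes its equation (P = -T + V).
Q = 2 if P >= 0 else 0  [with P=5]  = 2

2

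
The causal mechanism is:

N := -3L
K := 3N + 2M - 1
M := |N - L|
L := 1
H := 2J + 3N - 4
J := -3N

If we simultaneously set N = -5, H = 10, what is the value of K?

Setting N = -5, H = 10 by intervention discards those variables' equations.
M = |N - L|  [with N=-5, L=1]  = 6
K = 3N + 2M - 1  [with N=-5, M=6]  = -4

-4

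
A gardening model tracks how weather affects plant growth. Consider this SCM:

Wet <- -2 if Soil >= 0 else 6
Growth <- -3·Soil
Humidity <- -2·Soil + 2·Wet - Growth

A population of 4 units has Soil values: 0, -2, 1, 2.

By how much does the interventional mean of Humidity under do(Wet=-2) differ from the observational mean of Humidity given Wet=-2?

-0.75

The intervention sets Wet=-2 in all 4 units regardless of Soil. Recomputing Humidity per unit gives -4, -6, -3, -2; average -3.75.
Observing Wet=-2 restricts to units where Wet's equation naturally yields -2: Soil ∈ {0, 1, 2}. In that subpopulation Humidity = -4, -3, -2, mean -3.
Difference = -3.75 − (-3) = -0.75.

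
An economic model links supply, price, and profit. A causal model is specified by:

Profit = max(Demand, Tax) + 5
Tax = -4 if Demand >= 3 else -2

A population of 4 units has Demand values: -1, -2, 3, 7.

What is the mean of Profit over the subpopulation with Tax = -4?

10

Conditioning on Tax=-4 selects the 2 unit(s) with Demand ∈ {3, 7}. Their Profit values: 8, 12. Mean = 10.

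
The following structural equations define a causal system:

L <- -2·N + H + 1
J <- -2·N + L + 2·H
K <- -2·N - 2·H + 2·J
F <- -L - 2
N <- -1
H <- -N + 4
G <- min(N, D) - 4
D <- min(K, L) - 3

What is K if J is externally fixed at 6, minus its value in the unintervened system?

Under do(J=6), the mechanism J <- -2·N + L + 2·H is discarded; J is fixed at 6.
H = -N + 4  [with N=-1]  = 5
K = -2·N - 2·H + 2·J  [with N=-1, H=5, J=6]  = 4
Without intervention: H = -N + 4  [with N=-1]  = 5; L = -2·N + H + 1  [with N=-1, H=5]  = 8; J = -2·N + L + 2·H  [with N=-1, L=8, H=5]  = 20; K = -2·N - 2·H + 2·J  [with N=-1, H=5, J=20]  = 32.
Change = 4 − 32 = -28.

-28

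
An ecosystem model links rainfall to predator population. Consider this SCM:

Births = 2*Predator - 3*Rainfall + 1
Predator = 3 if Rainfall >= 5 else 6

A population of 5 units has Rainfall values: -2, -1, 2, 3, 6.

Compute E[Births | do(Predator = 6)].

8.2

The intervention sets Predator=6 in all 5 units regardless of Rainfall. Recomputing Births per unit gives 19, 16, 7, 4, -5; average 8.2.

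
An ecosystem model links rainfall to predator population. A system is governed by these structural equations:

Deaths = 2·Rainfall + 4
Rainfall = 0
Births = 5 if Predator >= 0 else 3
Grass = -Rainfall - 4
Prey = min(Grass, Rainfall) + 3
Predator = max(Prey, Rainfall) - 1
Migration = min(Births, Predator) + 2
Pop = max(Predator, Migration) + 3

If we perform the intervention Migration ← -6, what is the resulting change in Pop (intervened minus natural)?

-2

do(Migration=-6) replaces the equation Migration = min(Births, Predator) + 2 with the constant Migration = -6.
Grass = -Rainfall - 4  [with Rainfall=0]  = -4
Prey = min(Grass, Rainfall) + 3  [with Grass=-4, Rainfall=0]  = -1
Predator = max(Prey, Rainfall) - 1  [with Prey=-1, Rainfall=0]  = -1
Pop = max(Predator, Migration) + 3  [with Predator=-1, Migration=-6]  = 2
Without intervention: Grass = -Rainfall - 4  [with Rainfall=0]  = -4; Prey = min(Grass, Rainfall) + 3  [with Grass=-4, Rainfall=0]  = -1; Predator = max(Prey, Rainfall) - 1  [with Prey=-1, Rainfall=0]  = -1; Births = 5 if Predator >= 0 else 3  [with Predator=-1]  = 3; Migration = min(Births, Predator) + 2  [with Births=3, Predator=-1]  = 1; Pop = max(Predator, Migration) + 3  [with Predator=-1, Migration=1]  = 4.
Change = 2 − 4 = -2.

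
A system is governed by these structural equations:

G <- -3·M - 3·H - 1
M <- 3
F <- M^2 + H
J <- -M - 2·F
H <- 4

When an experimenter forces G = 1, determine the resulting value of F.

do(G=1) replaces the equation G <- -3·M - 3·H - 1 with the constant G = 1.
F is not downstream of the intervention, so its value is determined by the original equations.
F = M^2 + H  [with M=3, H=4]  = 13

13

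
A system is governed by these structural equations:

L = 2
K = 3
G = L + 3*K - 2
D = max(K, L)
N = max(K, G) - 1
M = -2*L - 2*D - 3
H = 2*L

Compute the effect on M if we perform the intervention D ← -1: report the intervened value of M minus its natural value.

8

Under do(D=-1), the mechanism D = max(K, L) is discarded; D is fixed at -1.
M = -2*L - 2*D - 3  [with L=2, D=-1]  = -5
Without intervention: D = max(K, L)  [with K=3, L=2]  = 3; M = -2*L - 2*D - 3  [with L=2, D=3]  = -13.
Change = -5 − (-13) = 8.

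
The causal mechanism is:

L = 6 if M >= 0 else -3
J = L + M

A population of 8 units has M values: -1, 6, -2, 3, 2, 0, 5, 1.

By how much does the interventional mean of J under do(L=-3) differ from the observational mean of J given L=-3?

Every unit gets L=-3 under the intervention. J values become -4, 3, -5, 0, -1, -3, 2, -2; E[J|do(L=-3)] = -1.25.
Conditioning on L=-3 selects the 2 unit(s) with M ∈ {-1, -2}. Their J values: -4, -5. Mean = -4.5.
Difference = -1.25 − (-4.5) = 3.25.

3.25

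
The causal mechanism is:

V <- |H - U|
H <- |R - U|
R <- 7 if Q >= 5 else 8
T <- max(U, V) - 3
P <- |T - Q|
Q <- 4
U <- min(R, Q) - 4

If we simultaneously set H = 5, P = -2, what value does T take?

2

The joint intervention fixes H = 5, P = -2, removing each variable's own equation.
R = 7 if Q >= 5 else 8  [with Q=4]  = 8
U = min(R, Q) - 4  [with R=8, Q=4]  = 0
V = |H - U|  [with H=5, U=0]  = 5
T = max(U, V) - 3  [with U=0, V=5]  = 2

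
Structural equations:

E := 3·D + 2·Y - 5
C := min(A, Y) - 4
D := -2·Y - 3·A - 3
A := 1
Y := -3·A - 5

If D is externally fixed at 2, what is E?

-15

Intervening sets D = 2 and removes its equation (D := -2·Y - 3·A - 3).
Y = -3·A - 5  [with A=1]  = -8
E = 3·D + 2·Y - 5  [with D=2, Y=-8]  = -15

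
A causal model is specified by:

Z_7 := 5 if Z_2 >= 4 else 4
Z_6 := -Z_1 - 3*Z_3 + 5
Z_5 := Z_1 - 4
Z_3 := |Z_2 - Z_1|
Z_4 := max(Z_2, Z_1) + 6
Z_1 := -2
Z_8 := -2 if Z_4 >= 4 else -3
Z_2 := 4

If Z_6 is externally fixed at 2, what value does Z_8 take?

-2

Intervening sets Z_6 = 2 and removes its equation (Z_6 := -Z_1 - 3*Z_3 + 5).
Z_8 is not downstream of the intervention, so its value is determined by the original equations.
Z_4 = max(Z_2, Z_1) + 6  [with Z_2=4, Z_1=-2]  = 10
Z_8 = -2 if Z_4 >= 4 else -3  [with Z_4=10]  = -2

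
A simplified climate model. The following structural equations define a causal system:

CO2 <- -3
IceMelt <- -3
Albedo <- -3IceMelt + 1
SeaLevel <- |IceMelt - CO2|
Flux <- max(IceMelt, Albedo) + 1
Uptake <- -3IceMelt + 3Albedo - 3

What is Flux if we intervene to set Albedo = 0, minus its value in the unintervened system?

do(Albedo=0) replaces the equation Albedo <- -3IceMelt + 1 with the constant Albedo = 0.
Flux = max(IceMelt, Albedo) + 1  [with IceMelt=-3, Albedo=0]  = 1
Without intervention: Albedo = -3IceMelt + 1  [with IceMelt=-3]  = 10; Flux = max(IceMelt, Albedo) + 1  [with IceMelt=-3, Albedo=10]  = 11.
Change = 1 − 11 = -10.

-10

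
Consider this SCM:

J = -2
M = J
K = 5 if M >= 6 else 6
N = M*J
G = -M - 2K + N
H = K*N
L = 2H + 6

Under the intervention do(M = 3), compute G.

do(M=3) replaces the equation M = J with the constant M = 3.
K = 5 if M >= 6 else 6  [with M=3]  = 6
N = M*J  [with M=3, J=-2]  = -6
G = -M - 2K + N  [with M=3, K=6, N=-6]  = -21

-21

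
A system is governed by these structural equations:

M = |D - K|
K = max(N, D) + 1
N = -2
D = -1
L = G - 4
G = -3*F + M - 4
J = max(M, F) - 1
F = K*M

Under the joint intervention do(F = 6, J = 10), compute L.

-25

Setting F = 6, J = 10 by intervention discards those variables' equations.
K = max(N, D) + 1  [with N=-2, D=-1]  = 0
M = |D - K|  [with D=-1, K=0]  = 1
G = -3*F + M - 4  [with F=6, M=1]  = -21
L = G - 4  [with G=-21]  = -25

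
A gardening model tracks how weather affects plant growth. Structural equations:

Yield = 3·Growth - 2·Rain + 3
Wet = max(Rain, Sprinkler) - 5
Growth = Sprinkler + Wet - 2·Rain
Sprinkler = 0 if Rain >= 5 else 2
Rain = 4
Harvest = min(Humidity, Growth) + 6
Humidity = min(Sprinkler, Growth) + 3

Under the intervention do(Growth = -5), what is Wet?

Under do(Growth=-5), the mechanism Growth = Sprinkler + Wet - 2·Rain is discarded; Growth is fixed at -5.
Since Wet is not a descendant of the intervened variable, it is unaffected.
Sprinkler = 0 if Rain >= 5 else 2  [with Rain=4]  = 2
Wet = max(Rain, Sprinkler) - 5  [with Rain=4, Sprinkler=2]  = -1

-1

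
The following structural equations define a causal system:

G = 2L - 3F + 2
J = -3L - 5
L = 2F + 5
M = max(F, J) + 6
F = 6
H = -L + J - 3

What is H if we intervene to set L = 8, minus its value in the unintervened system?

36

Under do(L=8), the mechanism L = 2F + 5 is discarded; L is fixed at 8.
J = -3L - 5  [with L=8]  = -29
H = -L + J - 3  [with L=8, J=-29]  = -40
Without intervention: L = 2F + 5  [with F=6]  = 17; J = -3L - 5  [with L=17]  = -56; H = -L + J - 3  [with L=17, J=-56]  = -76.
Change = -40 − (-76) = 36.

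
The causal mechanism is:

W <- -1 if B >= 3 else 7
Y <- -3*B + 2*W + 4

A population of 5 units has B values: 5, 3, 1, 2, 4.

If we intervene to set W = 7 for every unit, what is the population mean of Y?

9

Under do(W=7), W's equation is replaced by W=7 for every unit. Per-unit Y: 3, 9, 15, 12, 6. Mean = 9.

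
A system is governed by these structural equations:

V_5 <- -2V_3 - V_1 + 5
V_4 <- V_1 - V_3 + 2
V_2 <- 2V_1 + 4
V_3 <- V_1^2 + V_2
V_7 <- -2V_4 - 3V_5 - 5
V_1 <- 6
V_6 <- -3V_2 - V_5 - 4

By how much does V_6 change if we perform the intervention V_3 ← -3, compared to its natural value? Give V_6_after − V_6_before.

The intervention breaks the incoming arrows to V_3: V_3 <- V_1^2 + V_2 no longer applies, and V_3 = -3.
V_2 = 2V_1 + 4  [with V_1=6]  = 16
V_5 = -2V_3 - V_1 + 5  [with V_3=-3, V_1=6]  = 5
V_6 = -3V_2 - V_5 - 4  [with V_2=16, V_5=5]  = -57
Without intervention: V_2 = 2V_1 + 4  [with V_1=6]  = 16; V_3 = V_1^2 + V_2  [with V_1=6, V_2=16]  = 52; V_5 = -2V_3 - V_1 + 5  [with V_3=52, V_1=6]  = -105; V_6 = -3V_2 - V_5 - 4  [with V_2=16, V_5=-105]  = 53.
Change = -57 − 53 = -110.

-110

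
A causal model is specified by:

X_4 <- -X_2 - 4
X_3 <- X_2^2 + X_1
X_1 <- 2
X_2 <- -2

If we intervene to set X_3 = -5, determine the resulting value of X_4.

The intervention breaks the incoming arrows to X_3: X_3 <- X_2^2 + X_1 no longer applies, and X_3 = -5.
X_4 is not downstream of the intervention, so its value is determined by the original equations.
X_4 = -X_2 - 4  [with X_2=-2]  = -2

-2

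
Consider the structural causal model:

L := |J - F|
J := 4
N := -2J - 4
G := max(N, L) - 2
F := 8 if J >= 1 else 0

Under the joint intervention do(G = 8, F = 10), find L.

Setting G = 8, F = 10 by intervention discards those variables' equations.
L = |J - F|  [with J=4, F=10]  = 6

6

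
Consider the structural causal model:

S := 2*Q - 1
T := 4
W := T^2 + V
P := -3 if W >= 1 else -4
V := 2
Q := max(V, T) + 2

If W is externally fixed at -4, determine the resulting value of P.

-4

The intervention breaks the incoming arrows to W: W := T^2 + V no longer applies, and W = -4.
P = -3 if W >= 1 else -4  [with W=-4]  = -4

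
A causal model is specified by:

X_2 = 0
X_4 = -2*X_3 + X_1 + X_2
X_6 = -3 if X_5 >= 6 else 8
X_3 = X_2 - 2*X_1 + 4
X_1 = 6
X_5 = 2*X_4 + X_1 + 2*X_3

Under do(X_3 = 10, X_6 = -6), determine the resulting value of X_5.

-2

The joint intervention fixes X_3 = 10, X_6 = -6, removing each variable's own equation.
X_4 = -2*X_3 + X_1 + X_2  [with X_3=10, X_1=6, X_2=0]  = -14
X_5 = 2*X_4 + X_1 + 2*X_3  [with X_4=-14, X_1=6, X_3=10]  = -2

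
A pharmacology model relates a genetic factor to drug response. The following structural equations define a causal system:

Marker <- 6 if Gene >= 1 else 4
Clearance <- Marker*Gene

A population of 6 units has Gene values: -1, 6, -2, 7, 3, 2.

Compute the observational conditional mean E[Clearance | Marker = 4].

E[Clearance|Marker=4] averages over only the 2 units with Marker=4 (Gene = -1, -2): Clearance = -4, -8, mean -6.

-6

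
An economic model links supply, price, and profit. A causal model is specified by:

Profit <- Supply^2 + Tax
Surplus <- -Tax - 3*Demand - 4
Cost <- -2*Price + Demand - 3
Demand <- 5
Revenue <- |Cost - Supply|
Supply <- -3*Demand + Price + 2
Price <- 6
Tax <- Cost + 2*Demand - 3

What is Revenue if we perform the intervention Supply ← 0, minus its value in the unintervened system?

do(Supply=0) replaces the equation Supply <- -3*Demand + Price + 2 with the constant Supply = 0.
Cost = -2*Price + Demand - 3  [with Price=6, Demand=5]  = -10
Revenue = |Cost - Supply|  [with Cost=-10, Supply=0]  = 10
Without intervention: Supply = -3*Demand + Price + 2  [with Demand=5, Price=6]  = -7; Cost = -2*Price + Demand - 3  [with Price=6, Demand=5]  = -10; Revenue = |Cost - Supply|  [with Cost=-10, Supply=-7]  = 3.
Change = 10 − 3 = 7.

7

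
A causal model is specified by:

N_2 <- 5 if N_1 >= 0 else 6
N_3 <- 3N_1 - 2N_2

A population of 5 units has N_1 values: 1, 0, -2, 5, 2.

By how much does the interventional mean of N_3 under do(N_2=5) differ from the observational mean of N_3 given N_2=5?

Every unit gets N_2=5 under the intervention. N_3 values become -7, -10, -16, 5, -4; E[N_3|do(N_2=5)] = -6.4.
Observing N_2=5 restricts to units where N_2's equation naturally yields 5: N_1 ∈ {1, 0, 5, 2}. In that subpopulation N_3 = -7, -10, 5, -4, mean -4.
Difference = -6.4 − (-4) = -2.4.

-2.4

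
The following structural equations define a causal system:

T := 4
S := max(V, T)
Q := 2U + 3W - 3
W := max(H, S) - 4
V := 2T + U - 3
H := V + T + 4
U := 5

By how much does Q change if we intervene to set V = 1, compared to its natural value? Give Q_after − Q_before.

-27

The intervention breaks the incoming arrows to V: V := 2T + U - 3 no longer applies, and V = 1.
H = V + T + 4  [with V=1, T=4]  = 9
S = max(V, T)  [with V=1, T=4]  = 4
W = max(H, S) - 4  [with H=9, S=4]  = 5
Q = 2U + 3W - 3  [with U=5, W=5]  = 22
Without intervention: V = 2T + U - 3  [with T=4, U=5]  = 10; H = V + T + 4  [with V=10, T=4]  = 18; S = max(V, T)  [with V=10, T=4]  = 10; W = max(H, S) - 4  [with H=18, S=10]  = 14; Q = 2U + 3W - 3  [with U=5, W=14]  = 49.
Change = 22 − 49 = -27.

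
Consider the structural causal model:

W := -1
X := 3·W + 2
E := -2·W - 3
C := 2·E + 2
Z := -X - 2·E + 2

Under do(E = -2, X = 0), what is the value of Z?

6

Setting E = -2, X = 0 by intervention discards those variables' equations.
Z = -X - 2·E + 2  [with X=0, E=-2]  = 6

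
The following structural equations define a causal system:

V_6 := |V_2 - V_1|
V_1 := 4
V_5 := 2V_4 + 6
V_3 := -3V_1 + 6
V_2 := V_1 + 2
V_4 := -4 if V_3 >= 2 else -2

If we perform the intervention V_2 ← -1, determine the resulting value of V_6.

5

Under do(V_2=-1), the mechanism V_2 := V_1 + 2 is discarded; V_2 is fixed at -1.
V_6 = |V_2 - V_1|  [with V_2=-1, V_1=4]  = 5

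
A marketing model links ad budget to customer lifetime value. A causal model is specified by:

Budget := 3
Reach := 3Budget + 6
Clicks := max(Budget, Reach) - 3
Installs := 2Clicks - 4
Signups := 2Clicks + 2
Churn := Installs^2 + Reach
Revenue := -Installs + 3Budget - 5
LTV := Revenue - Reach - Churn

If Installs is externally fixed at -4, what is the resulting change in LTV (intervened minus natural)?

408

do(Installs=-4) replaces the equation Installs := 2Clicks - 4 with the constant Installs = -4.
Reach = 3Budget + 6  [with Budget=3]  = 15
Churn = Installs^2 + Reach  [with Installs=-4, Reach=15]  = 31
Revenue = -Installs + 3Budget - 5  [with Installs=-4, Budget=3]  = 8
LTV = Revenue - Reach - Churn  [with Revenue=8, Reach=15, Churn=31]  = -38
Without intervention: Reach = 3Budget + 6  [with Budget=3]  = 15; Clicks = max(Budget, Reach) - 3  [with Budget=3, Reach=15]  = 12; Installs = 2Clicks - 4  [with Clicks=12]  = 20; Churn = Installs^2 + Reach  [with Installs=20, Reach=15]  = 415; Revenue = -Installs + 3Budget - 5  [with Installs=20, Budget=3]  = -16; LTV = Revenue - Reach - Churn  [with Revenue=-16, Reach=15, Churn=415]  = -446.
Change = -38 − (-446) = 408.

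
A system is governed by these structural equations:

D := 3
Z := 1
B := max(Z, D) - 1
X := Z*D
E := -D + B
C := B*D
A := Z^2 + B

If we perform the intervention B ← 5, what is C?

15

The intervention breaks the incoming arrows to B: B := max(Z, D) - 1 no longer applies, and B = 5.
C = B*D  [with B=5, D=3]  = 15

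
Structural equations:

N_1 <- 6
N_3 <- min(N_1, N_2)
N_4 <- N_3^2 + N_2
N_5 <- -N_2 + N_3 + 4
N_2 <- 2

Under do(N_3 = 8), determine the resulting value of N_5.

do(N_3=8) replaces the equation N_3 <- min(N_1, N_2) with the constant N_3 = 8.
N_5 = -N_2 + N_3 + 4  [with N_2=2, N_3=8]  = 10

10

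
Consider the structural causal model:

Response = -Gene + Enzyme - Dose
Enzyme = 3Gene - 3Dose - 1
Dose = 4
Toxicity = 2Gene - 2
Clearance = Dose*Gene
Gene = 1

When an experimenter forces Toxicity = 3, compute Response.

The intervention breaks the incoming arrows to Toxicity: Toxicity = 2Gene - 2 no longer applies, and Toxicity = 3.
Since Response is not a descendant of the intervened variable, it is unaffected.
Enzyme = 3Gene - 3Dose - 1  [with Gene=1, Dose=4]  = -10
Response = -Gene + Enzyme - Dose  [with Gene=1, Enzyme=-10, Dose=4]  = -15

-15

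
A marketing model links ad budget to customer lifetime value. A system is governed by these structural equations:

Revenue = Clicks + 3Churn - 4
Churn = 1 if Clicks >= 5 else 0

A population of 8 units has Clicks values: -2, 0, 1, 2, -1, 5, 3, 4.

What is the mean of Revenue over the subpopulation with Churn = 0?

Conditioning on Churn=0 selects the 7 unit(s) with Clicks ∈ {-2, 0, 1, 2, -1, 3, 4}. Their Revenue values: -6, -4, -3, -2, -5, -1, 0. Mean = -3.

-3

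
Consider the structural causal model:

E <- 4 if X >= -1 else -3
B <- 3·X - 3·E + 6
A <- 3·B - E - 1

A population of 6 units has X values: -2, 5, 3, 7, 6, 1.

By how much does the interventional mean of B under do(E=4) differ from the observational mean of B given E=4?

-3.2

The intervention sets E=4 in all 6 units regardless of X. Recomputing B per unit gives -12, 9, 3, 15, 12, -3; average 4.
Observing E=4 restricts to units where E's equation naturally yields 4: X ∈ {5, 3, 7, 6, 1}. In that subpopulation B = 9, 3, 15, 12, -3, mean 7.2.
Difference = 4 − 7.2 = -3.2.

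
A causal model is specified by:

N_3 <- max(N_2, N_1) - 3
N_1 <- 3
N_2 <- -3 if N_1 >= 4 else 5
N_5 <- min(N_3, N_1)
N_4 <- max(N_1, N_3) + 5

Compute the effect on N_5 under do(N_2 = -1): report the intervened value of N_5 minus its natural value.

do(N_2=-1) replaces the equation N_2 <- -3 if N_1 >= 4 else 5 with the constant N_2 = -1.
N_3 = max(N_2, N_1) - 3  [with N_2=-1, N_1=3]  = 0
N_5 = min(N_3, N_1)  [with N_3=0, N_1=3]  = 0
Without intervention: N_2 = -3 if N_1 >= 4 else 5  [with N_1=3]  = 5; N_3 = max(N_2, N_1) - 3  [with N_2=5, N_1=3]  = 2; N_5 = min(N_3, N_1)  [with N_3=2, N_1=3]  = 2.
Change = 0 − 2 = -2.

-2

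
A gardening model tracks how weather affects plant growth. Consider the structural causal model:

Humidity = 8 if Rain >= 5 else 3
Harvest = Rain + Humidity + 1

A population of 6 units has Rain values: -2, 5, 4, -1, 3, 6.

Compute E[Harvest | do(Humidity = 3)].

6.5

Every unit gets Humidity=3 under the intervention. Harvest values become 2, 9, 8, 3, 7, 10; E[Harvest|do(Humidity=3)] = 6.5.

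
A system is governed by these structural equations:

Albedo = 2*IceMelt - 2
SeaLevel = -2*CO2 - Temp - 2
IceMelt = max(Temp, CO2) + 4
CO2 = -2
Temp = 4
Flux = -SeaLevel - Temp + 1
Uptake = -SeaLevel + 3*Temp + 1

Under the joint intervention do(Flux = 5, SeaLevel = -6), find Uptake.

19

Setting Flux = 5, SeaLevel = -6 by intervention discards those variables' equations.
Uptake = -SeaLevel + 3*Temp + 1  [with SeaLevel=-6, Temp=4]  = 19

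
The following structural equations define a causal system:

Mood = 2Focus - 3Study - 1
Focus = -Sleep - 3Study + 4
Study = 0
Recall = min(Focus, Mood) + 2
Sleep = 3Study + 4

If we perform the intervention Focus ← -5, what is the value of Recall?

-9

do(Focus=-5) replaces the equation Focus = -Sleep - 3Study + 4 with the constant Focus = -5.
Mood = 2Focus - 3Study - 1  [with Focus=-5, Study=0]  = -11
Recall = min(Focus, Mood) + 2  [with Focus=-5, Mood=-11]  = -9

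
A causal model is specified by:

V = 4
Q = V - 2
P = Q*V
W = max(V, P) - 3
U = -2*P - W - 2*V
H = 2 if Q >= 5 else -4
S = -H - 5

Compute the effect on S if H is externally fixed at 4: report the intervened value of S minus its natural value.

-8

Intervening sets H = 4 and removes its equation (H = 2 if Q >= 5 else -4).
S = -H - 5  [with H=4]  = -9
Without intervention: Q = V - 2  [with V=4]  = 2; H = 2 if Q >= 5 else -4  [with Q=2]  = -4; S = -H - 5  [with H=-4]  = -1.
Change = -9 − (-1) = -8.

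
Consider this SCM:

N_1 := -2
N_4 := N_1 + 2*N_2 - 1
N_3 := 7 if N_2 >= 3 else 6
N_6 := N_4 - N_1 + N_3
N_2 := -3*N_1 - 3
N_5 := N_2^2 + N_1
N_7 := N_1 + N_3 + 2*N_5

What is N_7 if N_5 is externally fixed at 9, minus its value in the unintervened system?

4

Under do(N_5=9), the mechanism N_5 := N_2^2 + N_1 is discarded; N_5 is fixed at 9.
N_2 = -3*N_1 - 3  [with N_1=-2]  = 3
N_3 = 7 if N_2 >= 3 else 6  [with N_2=3]  = 7
N_7 = N_1 + N_3 + 2*N_5  [with N_1=-2, N_3=7, N_5=9]  = 23
Without intervention: N_2 = -3*N_1 - 3  [with N_1=-2]  = 3; N_3 = 7 if N_2 >= 3 else 6  [with N_2=3]  = 7; N_5 = N_2^2 + N_1  [with N_2=3, N_1=-2]  = 7; N_7 = N_1 + N_3 + 2*N_5  [with N_1=-2, N_3=7, N_5=7]  = 19.
Change = 23 − 19 = 4.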